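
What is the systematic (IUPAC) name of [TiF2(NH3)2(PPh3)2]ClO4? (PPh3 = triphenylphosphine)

diamminedifluorobis(triphenylphosphine)titanium(III) perchlorate

The 1 perchlorate counter-ion carries a total charge of -1, so each complex ion is 1+.
Ligand charges: 2×ammine (neutral), 2×triphenylphosphine (neutral), 2×fluoro (-1 each); total -2. So Ti + (-2) = 1+, giving Ti = +3.
Ligands are named alphabetically: ammine before fluoro before triphenylphosphine.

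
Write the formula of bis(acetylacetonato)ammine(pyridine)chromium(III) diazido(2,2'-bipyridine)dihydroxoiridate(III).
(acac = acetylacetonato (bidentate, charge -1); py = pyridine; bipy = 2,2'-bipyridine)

Cation [Cr…]: ligand charges -2, Cr(III) ⇒ ion charge 1+.
Anion [Ir…]: ligand charges -4, Ir(III) ⇒ ion charge 1−.
One 1+ cation balances one 1− anion.

[Cr(acac)2(NH3)(py)][Ir(bipy)(N3)2(OH)2]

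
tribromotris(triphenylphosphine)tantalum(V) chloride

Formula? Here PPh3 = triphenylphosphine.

[TaBr3(PPh3)3]Cl2

Ligands: 3 bromo (Br, -1), 3 triphenylphosphine (PPh3, neutral). Ligand charge sum = -3.
With Ta in oxidation state +5, the complex ion is [Ta...]^2+.
Charge balance with chloride (-1) requires 1 complex ion per 2 chloride.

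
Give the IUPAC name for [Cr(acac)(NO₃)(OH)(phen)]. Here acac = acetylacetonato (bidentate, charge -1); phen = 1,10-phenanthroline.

There is no counter-ion, so the complex is neutral overall.
Ligand charges: 1×hydroxo (-1 each), 1×acetylacetonato (-1 each), 1×1,10-phenanthroline (neutral), 1×nitrato (-1 each); total -3. So Cr + (-3) = 0, giving Cr = +3.
Ligands are named alphabetically: acetylacetonato before hydroxo before nitrato before phenanthroline.

(acetylacetonato)hydroxonitrato(1,10-phenanthroline)chromium(III)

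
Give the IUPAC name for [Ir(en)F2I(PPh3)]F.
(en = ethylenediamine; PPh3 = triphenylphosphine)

The 1 fluoride counter-ion carries a total charge of -1, so each complex ion is 1+.
Ligand charges: 1×iodo (-1 each), 1×ethylenediamine (neutral), 2×fluoro (-1 each), 1×triphenylphosphine (neutral); total -3. So Ir + (-3) = 1+, giving Ir = +4.
Ligands are named alphabetically: ethylenediamine before fluoro before iodo before triphenylphosphine.

(ethylenediamine)difluoroiodo(triphenylphosphine)iridium(IV) fluoride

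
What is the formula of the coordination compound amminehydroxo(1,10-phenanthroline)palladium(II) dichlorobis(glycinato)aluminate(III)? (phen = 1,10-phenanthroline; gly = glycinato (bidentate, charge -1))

Cation [Pd…]: ligand charges -1, Pd(II) ⇒ ion charge 1+.
Anion [Al…]: ligand charges -4, Al(III) ⇒ ion charge 1−.

[Pd(NH3)(OH)(phen)][AlCl2(gly)2]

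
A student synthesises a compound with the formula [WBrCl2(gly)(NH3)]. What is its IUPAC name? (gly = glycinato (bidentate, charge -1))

There is no counter-ion, so the complex is neutral overall.
Ligand charges: 1×ammine (neutral), 1×bromo (-1 each), 1×glycinato (-1 each), 2×chloro (-1 each); total -4. So W + (-4) = 0, giving W = +4.
Ligands are named alphabetically: ammine before bromo before chloro before glycinato.

amminebromodichloro(glycinato)tungsten(IV)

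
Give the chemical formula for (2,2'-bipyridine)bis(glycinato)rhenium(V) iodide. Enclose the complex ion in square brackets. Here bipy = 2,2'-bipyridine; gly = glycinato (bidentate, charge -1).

[Re(bipy)(gly)2]I3

Ligands: 1 2,2'-bipyridine (bipy, neutral), 2 glycinato (gly, -1). Ligand charge sum = -2.
Charge balance with iodide (-1) requires 1 complex ion per 3 iodide.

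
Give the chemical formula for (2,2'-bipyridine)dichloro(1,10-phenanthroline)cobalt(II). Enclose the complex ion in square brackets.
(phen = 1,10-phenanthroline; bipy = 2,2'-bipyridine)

Ligands: 1 1,10-phenanthroline (phen, neutral), 1 2,2'-bipyridine (bipy, neutral), 2 chloro (Cl, -1). Ligand charge sum = -2.
With Co in oxidation state +2, the complex ion is [Co...].

[Co(bipy)Cl2(phen)]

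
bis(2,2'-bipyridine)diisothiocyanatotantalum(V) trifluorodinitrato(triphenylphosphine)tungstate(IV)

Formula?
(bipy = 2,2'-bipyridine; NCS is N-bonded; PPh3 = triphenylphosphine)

Cation [Ta…]: ligand charges -2, Ta(V) ⇒ ion charge 3+.
Anion [W…]: ligand charges -5, W(IV) ⇒ ion charge 1−.
One 3+ cation requires 3 of the 1− anion.

[Ta(bipy)2(NCS)2][WF3(NO3)2(PPh3)]3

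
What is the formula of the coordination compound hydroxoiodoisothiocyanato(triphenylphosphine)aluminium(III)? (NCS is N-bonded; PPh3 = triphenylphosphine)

Ligands: 1 iodo (I, -1), 1 isothiocyanato (NCS, -1), 1 hydroxo (OH, -1), 1 triphenylphosphine (PPh3, neutral). Ligand charge sum = -3.
With Al in oxidation state +3, the complex ion is [Al...].

[AlI(NCS)(OH)(PPh3)]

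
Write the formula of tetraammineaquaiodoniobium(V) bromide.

Ligands: 1 aqua (H2O, neutral), 1 iodo (I, -1), 4 ammine (NH3, neutral). Ligand charge sum = -1.
With Nb in oxidation state +5, the complex ion is [Nb...]^4+.
Charge balance with bromide (-1) requires 1 complex ion per 4 bromide.

[Nb(H2O)I(NH3)4]Br4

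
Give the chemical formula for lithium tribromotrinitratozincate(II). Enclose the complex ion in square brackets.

Li4[ZnBr3(NO3)3]

Ligands: 3 bromo (Br, -1), 3 nitrato (NO3, -1). Ligand charge sum = -6.
Charge balance with lithium (+1) requires 1 complex ion per 4 lithium.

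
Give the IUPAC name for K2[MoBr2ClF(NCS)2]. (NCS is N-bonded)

The 2 potassium counter-ions carry a total charge of +2, so each complex ion is 2−.
Ligand charges: 2×isothiocyanato (-1 each), 1×fluoro (-1 each), 2×bromo (-1 each), 1×chloro (-1 each); total -6. So Mo + (-6) = 2−, giving Mo = +4.
Ligands are named alphabetically: bromo before chloro before fluoro before isothiocyanato.
The complex ion is anionic, so molybdenum takes the -ate form molybdate(IV).

potassium dibromochlorofluorodiisothiocyanatomolybdate(IV)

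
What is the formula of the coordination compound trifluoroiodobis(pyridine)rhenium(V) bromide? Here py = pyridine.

Ligands: 2 pyridine (py, neutral), 3 fluoro (F, -1), 1 iodo (I, -1). Ligand charge sum = -4.
With Re in oxidation state +5, the complex ion is [Re...]^1+.
Charge balance with bromide (-1) requires 1 complex ion per 1 bromide.

[ReF3I(py)2]Br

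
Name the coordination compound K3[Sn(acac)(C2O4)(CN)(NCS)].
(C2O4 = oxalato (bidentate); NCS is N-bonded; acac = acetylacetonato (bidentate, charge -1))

potassium (acetylacetonato)cyanoisothiocyanatooxalatostannate(II)

The 3 potassium counter-ions carry a total charge of +3, so each complex ion is 3−.
Ligand charges: 1×oxalato (-2 each), 1×cyano (-1 each), 1×isothiocyanato (-1 each), 1×acetylacetonato (-1 each); total -5. So Sn + (-5) = 3−, giving Sn = +2.
The complex ion is anionic, so tin takes the -ate form stannate(II).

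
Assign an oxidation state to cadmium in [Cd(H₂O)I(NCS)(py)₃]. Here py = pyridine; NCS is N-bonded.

+2

No counter-ion: the bracketed complex is neutral.
Ligand charges: 1×H2O neutral; 3×py neutral; 1×NCS = -1; 1×I = -1; sum -2.
Cd + (-2) = 0 ⇒ Cd is +2.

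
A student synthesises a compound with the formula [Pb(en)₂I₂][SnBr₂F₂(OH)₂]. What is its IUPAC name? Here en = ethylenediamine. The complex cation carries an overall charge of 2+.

bis(ethylenediamine)diiodolead(IV) dibromodifluorodihydroxostannate(IV)

The complex cation is given as 2+; its ligand charges sum to -2, so Pb = +4.
A 1:1 salt means the anion carries the equal and opposite charge, 2−.
Anion: ligand charges sum to -6; for the ion to be 2−, Sn = +4.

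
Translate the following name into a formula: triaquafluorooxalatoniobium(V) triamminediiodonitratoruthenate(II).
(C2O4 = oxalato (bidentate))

[Nb(C2O4)F(H2O)3][RuI2(NH3)3(NO3)]2

Cation [Nb…]: ligand charges -3, Nb(V) ⇒ ion charge 2+.
Anion [Ru…]: ligand charges -3, Ru(II) ⇒ ion charge 1−.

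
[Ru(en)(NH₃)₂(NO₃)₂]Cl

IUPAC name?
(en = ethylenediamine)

The 1 chloride counter-ion carries a total charge of -1, so each complex ion is 1+.
Ligand charges: 2×ammine (neutral), 1×ethylenediamine (neutral), 2×nitrato (-1 each); total -2. So Ru + (-2) = 1+, giving Ru = +3.
Ligands are named alphabetically: ammine before ethylenediamine before nitrato.

diammine(ethylenediamine)dinitratoruthenium(III) chloride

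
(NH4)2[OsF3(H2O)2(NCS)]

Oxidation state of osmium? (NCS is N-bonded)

+2

2 ammonium outside the brackets (+1 each) → the complex ion is 2−.
Ligand charges: 1×NCS = -1; 2×H2O neutral; 3×F = -3; sum -4.
Os + (-4) = 2− ⇒ Os is +2.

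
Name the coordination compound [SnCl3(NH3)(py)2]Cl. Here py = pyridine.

amminetrichlorobis(pyridine)tin(IV) chloride

The 1 chloride counter-ion carries a total charge of -1, so each complex ion is 1+.
Ligand charges: 1×ammine (neutral), 2×pyridine (neutral), 3×chloro (-1 each); total -3. So Sn + (-3) = 1+, giving Sn = +4.
Ligands are named alphabetically: ammine before chloro before pyridine.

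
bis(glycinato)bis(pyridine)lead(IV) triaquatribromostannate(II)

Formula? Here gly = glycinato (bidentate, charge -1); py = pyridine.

[Pb(gly)2(py)2][SnBr3(H2O)3]2

Cation [Pb…]: ligand charges -2, Pb(IV) ⇒ ion charge 2+.
Anion [Sn…]: ligand charges -3, Sn(II) ⇒ ion charge 1−.
One 2+ cation requires 2 of the 1− anion.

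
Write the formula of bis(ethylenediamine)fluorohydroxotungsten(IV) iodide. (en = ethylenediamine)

[W(en)2F(OH)]I2

Ligands: 1 fluoro (F, -1), 2 ethylenediamine (en, neutral), 1 hydroxo (OH, -1). Ligand charge sum = -2.
Charge balance with iodide (-1) requires 1 complex ion per 2 iodide.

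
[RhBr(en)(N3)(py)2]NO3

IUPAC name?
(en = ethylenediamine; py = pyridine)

azidobromo(ethylenediamine)bis(pyridine)rhodium(III) nitrate

The 1 nitrate counter-ion carries a total charge of -1, so each complex ion is 1+.
Ligand charges: 1×bromo (-1 each), 1×azido (-1 each), 1×ethylenediamine (neutral), 2×pyridine (neutral); total -2. So Rh + (-2) = 1+, giving Rh = +3.
Ligands are named alphabetically: azido before bromo before ethylenediamine before pyridine.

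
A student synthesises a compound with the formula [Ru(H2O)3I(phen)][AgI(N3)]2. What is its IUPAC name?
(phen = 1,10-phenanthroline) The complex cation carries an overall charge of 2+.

Both ions are complex: the cation is named first with the plain metal name, the anion second with the -ate form; each ion's ligands are alphabetised independently.
The complex cation is given as 2+; its ligand charges sum to -1, so Ru = +3.
With 2 anions per cation, each anion must be 2/2 = 1−.
Anion: ligand charges sum to -2; for the ion to be 1−, Ag = +1.

triaquaiodo(1,10-phenanthroline)ruthenium(III) azidoiodoargentate(I)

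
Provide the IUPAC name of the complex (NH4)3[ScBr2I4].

ammonium dibromotetraiodoscandate(III)

The 3 ammonium counter-ions carry a total charge of +3, so each complex ion is 3−.
Ligand charges: 4×iodo (-1 each), 2×bromo (-1 each); total -6. So Sc + (-6) = 3−, giving Sc = +3.
The complex ion is anionic, so scandium takes the -ate form scandate(III).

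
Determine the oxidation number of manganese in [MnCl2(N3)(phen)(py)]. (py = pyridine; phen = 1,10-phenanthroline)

No counter-ion: the bracketed complex is neutral.
Ligand charges: 1×py neutral; 1×phen neutral; 2×Cl = -2; 1×N3 = -1; sum -3.
Mn + (-3) = 0 ⇒ Mn is +3.

+3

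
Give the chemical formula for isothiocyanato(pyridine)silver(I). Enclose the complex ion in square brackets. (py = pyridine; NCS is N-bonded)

Ligands: 1 pyridine (py, neutral), 1 isothiocyanato (NCS, -1). Ligand charge sum = -1.
With Ag in oxidation state +1, the complex ion is [Ag...].

[Ag(NCS)(py)]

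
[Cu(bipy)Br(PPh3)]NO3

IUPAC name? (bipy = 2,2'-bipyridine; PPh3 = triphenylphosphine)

(2,2'-bipyridine)bromo(triphenylphosphine)copper(II) nitrate

The 1 nitrate counter-ion carries a total charge of -1, so each complex ion is 1+.
Ligand charges: 1×2,2'-bipyridine (neutral), 1×triphenylphosphine (neutral), 1×bromo (-1 each); total -1. So Cu + (-1) = 1+, giving Cu = +2.
Ligands are named alphabetically: bipyridine before bromo before triphenylphosphine.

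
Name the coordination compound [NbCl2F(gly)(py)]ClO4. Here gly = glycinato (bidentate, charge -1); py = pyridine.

dichlorofluoro(glycinato)(pyridine)niobium(V) perchlorate

The 1 perchlorate counter-ion carries a total charge of -1, so each complex ion is 1+.
Ligand charges: 1×glycinato (-1 each), 1×fluoro (-1 each), 2×chloro (-1 each), 1×pyridine (neutral); total -4. So Nb + (-4) = 1+, giving Nb = +5.
Ligands are named alphabetically: chloro before fluoro before glycinato before pyridine.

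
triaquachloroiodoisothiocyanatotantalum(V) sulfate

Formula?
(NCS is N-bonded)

Ligands: 1 chloro (Cl, -1), 1 isothiocyanato (NCS, -1), 1 iodo (I, -1), 3 aqua (H2O, neutral). Ligand charge sum = -3.
Charge balance with sulfate (-2) requires 1 complex ion per 1 sulfate.

[TaCl(H2O)3I(NCS)]SO4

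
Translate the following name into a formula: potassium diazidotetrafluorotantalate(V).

K[TaF4(N3)2]

Ligands: 4 fluoro (F, -1), 2 azido (N3, -1). Ligand charge sum = -6.
With Ta in oxidation state +5, the complex ion is [Ta...]^1−.
Charge balance with potassium (+1) requires 1 complex ion per 1 potassium.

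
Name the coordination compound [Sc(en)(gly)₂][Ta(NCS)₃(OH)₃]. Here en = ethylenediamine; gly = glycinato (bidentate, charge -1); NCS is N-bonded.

Scandium is always +3 in its complexes; the cation's ligand charges sum to -2, so the complex cation is 1+.
A 1:1 salt means the anion carries the equal and opposite charge, 1−.
Anion: ligand charges sum to -6; for the ion to be 1−, Ta = +5.

(ethylenediamine)bis(glycinato)scandium(III) trihydroxotriisothiocyanatotantalate(V)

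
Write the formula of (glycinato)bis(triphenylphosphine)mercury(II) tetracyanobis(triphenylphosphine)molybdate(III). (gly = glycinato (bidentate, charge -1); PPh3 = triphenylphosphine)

Cation [Hg…]: ligand charges -1, Hg(II) ⇒ ion charge 1+.
Anion [Mo…]: ligand charges -4, Mo(III) ⇒ ion charge 1−.
One 1+ cation balances one 1− anion.

[Hg(gly)(PPh3)2][Mo(CN)4(PPh3)2]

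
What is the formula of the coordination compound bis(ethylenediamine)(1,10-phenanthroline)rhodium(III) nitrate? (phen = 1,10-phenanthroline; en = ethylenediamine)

[Rh(en)2(phen)](NO3)3

Ligands: 1 1,10-phenanthroline (phen, neutral), 2 ethylenediamine (en, neutral). Ligand charge sum = 0.
With Rh in oxidation state +3, the complex ion is [Rh...]^3+.
Charge balance with nitrate (-1) requires 1 complex ion per 3 nitrate.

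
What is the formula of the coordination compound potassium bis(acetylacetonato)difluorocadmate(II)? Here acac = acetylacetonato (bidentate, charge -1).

K2[Cd(acac)2F2]

Ligands: 2 fluoro (F, -1), 2 acetylacetonato (acac, -1). Ligand charge sum = -4.
With Cd in oxidation state +2, the complex ion is [Cd...]^2−.
Charge balance with potassium (+1) requires 1 complex ion per 2 potassium.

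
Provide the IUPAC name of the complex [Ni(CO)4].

tetracarbonylnickel(0)

There is no counter-ion, so the complex is neutral overall.
Ligand charges: 4×carbonyl (neutral); total 0. So Ni + (0) = 0, giving Ni = 0.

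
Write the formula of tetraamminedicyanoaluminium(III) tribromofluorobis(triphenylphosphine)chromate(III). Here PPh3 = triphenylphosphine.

[Al(CN)2(NH3)4][CrBr3F(PPh3)2]

Cation [Al…]: ligand charges -2, Al(III) ⇒ ion charge 1+.
Anion [Cr…]: ligand charges -4, Cr(III) ⇒ ion charge 1−.
One 1+ cation balances one 1− anion.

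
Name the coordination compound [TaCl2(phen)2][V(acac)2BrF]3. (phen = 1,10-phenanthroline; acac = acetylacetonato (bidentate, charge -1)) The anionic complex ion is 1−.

dichlorobis(1,10-phenanthroline)tantalum(V) bis(acetylacetonato)bromofluorovanadate(III)

Both ions are complex: the cation is named first with the plain metal name, the anion second with the -ate form; each ion's ligands are alphabetised independently.
The complex anion is given as 1−; its ligand charges sum to -4, so V = +3.
With 3 anions per cation, the cation must be 3×1 = 3+.
Cation: ligand charges sum to -2; for the ion to be 3+, Ta = +5.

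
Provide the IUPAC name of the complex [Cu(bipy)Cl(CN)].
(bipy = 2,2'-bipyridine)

(2,2'-bipyridine)chlorocyanocopper(II)

There is no counter-ion, so the complex is neutral overall.
Ligand charges: 1×chloro (-1 each), 1×cyano (-1 each), 1×2,2'-bipyridine (neutral); total -2. So Cu + (-2) = 0, giving Cu = +2.
Ligands are named alphabetically: bipyridine before chloro before cyano.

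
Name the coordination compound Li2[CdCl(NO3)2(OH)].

lithium chlorohydroxodinitratocadmate(II)

The 2 lithium counter-ions carry a total charge of +2, so each complex ion is 2−.
Ligand charges: 1×hydroxo (-1 each), 1×chloro (-1 each), 2×nitrato (-1 each); total -4. So Cd + (-4) = 2−, giving Cd = +2.
Ligands are named alphabetically: chloro before hydroxo before nitrato.
The complex ion is anionic, so cadmium takes the -ate form cadmate(II).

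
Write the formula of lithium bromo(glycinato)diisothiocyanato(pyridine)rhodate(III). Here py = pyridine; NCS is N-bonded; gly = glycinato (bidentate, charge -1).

Li[RhBr(gly)(NCS)2(py)]

Ligands: 1 bromo (Br, -1), 1 pyridine (py, neutral), 2 isothiocyanato (NCS, -1), 1 glycinato (gly, -1). Ligand charge sum = -4.
Charge balance with lithium (+1) requires 1 complex ion per 1 lithium.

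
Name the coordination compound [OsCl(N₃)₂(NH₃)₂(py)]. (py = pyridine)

There is no counter-ion, so the complex is neutral overall.
Ligand charges: 2×ammine (neutral), 2×azido (-1 each), 1×chloro (-1 each), 1×pyridine (neutral); total -3. So Os + (-3) = 0, giving Os = +3.
Ligands are named alphabetically: ammine before azido before chloro before pyridine.

diamminediazidochloro(pyridine)osmium(III)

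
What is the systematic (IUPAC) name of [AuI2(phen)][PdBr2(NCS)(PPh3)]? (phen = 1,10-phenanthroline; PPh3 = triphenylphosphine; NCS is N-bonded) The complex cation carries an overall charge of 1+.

The complex cation is given as 1+; its ligand charges sum to -2, so Au = +3.
A 1:1 salt means the anion carries the equal and opposite charge, 1−.
Anion: ligand charges sum to -3; for the ion to be 1−, Pd = +2.

diiodo(1,10-phenanthroline)gold(III) dibromoisothiocyanato(triphenylphosphine)palladate(II)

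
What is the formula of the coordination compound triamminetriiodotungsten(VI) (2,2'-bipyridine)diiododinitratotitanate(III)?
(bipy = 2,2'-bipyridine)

[WI3(NH3)3][Ti(bipy)I2(NO3)2]3

Cation [W…]: ligand charges -3, W(VI) ⇒ ion charge 3+.
Anion [Ti…]: ligand charges -4, Ti(III) ⇒ ion charge 1−.
One 3+ cation requires 3 of the 1− anion.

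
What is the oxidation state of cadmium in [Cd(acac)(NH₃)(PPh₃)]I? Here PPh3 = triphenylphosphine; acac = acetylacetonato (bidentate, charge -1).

+2

1 iodide outside the brackets (-1 each) → the complex ion is 1+.
Ligand charges: 1×PPh3 neutral; 1×NH3 neutral; 1×acac = -1; sum -1.
Cd + (-1) = 1+ ⇒ Cd is +2.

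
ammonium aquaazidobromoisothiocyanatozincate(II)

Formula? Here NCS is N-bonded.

NH4[ZnBr(H2O)(N3)(NCS)]

Ligands: 1 aqua (H2O, neutral), 1 isothiocyanato (NCS, -1), 1 azido (N3, -1), 1 bromo (Br, -1). Ligand charge sum = -3.
With Zn in oxidation state +2, the complex ion is [Zn...]^1−.
Charge balance with ammonium (+1) requires 1 complex ion per 1 ammonium.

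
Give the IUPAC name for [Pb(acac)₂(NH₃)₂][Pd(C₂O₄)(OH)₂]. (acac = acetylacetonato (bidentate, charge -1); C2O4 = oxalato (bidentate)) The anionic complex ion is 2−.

bis(acetylacetonato)diamminelead(IV) dihydroxooxalatopalladate(II)

The complex anion is given as 2−; its ligand charges sum to -4, so Pd = +2.
A 1:1 salt means the cation carries the equal and opposite charge, 2+.
Cation: ligand charges sum to -2; for the ion to be 2+, Pb = +4.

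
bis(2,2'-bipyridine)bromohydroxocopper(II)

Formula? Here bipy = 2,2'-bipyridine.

[Cu(bipy)2Br(OH)]

Ligands: 1 bromo (Br, -1), 1 hydroxo (OH, -1), 2 2,2'-bipyridine (bipy, neutral). Ligand charge sum = -2.
With Cu in oxidation state +2, the complex ion is [Cu...].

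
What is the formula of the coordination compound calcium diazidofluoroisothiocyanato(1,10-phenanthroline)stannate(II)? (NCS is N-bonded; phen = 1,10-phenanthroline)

Ligands: 1 isothiocyanato (NCS, -1), 1 fluoro (F, -1), 2 azido (N3, -1), 1 1,10-phenanthroline (phen, neutral). Ligand charge sum = -4.
With Sn in oxidation state +2, the complex ion is [Sn...]^2−.
Charge balance with calcium (+2) requires 1 complex ion per 1 calcium.

Ca[SnF(N3)2(NCS)(phen)]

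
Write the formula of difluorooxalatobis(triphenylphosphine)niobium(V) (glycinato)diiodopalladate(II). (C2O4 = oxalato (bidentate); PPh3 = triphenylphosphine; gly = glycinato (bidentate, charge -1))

[Nb(C2O4)F2(PPh3)2][Pd(gly)I2]

Cation [Nb…]: ligand charges -4, Nb(V) ⇒ ion charge 1+.
Anion [Pd…]: ligand charges -3, Pd(II) ⇒ ion charge 1−.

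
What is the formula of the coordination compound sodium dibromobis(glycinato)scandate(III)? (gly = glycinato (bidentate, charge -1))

Ligands: 2 bromo (Br, -1), 2 glycinato (gly, -1). Ligand charge sum = -4.
Charge balance with sodium (+1) requires 1 complex ion per 1 sodium.

Na[ScBr2(gly)2]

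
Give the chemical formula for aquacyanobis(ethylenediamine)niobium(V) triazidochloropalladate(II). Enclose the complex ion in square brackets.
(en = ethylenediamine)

[Nb(CN)(en)2(H2O)][PdCl(N3)3]2

Cation [Nb…]: ligand charges -1, Nb(V) ⇒ ion charge 4+.
Anion [Pd…]: ligand charges -4, Pd(II) ⇒ ion charge 2−.
One 4+ cation requires 2 of the 2− anion.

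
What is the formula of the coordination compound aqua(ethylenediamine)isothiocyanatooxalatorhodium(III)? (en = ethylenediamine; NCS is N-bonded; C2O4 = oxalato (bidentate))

Ligands: 1 ethylenediamine (en, neutral), 1 isothiocyanato (NCS, -1), 1 oxalato (C2O4, -2), 1 aqua (H2O, neutral). Ligand charge sum = -3.
With Rh in oxidation state +3, the complex ion is [Rh...].

[Rh(C2O4)(en)(H2O)(NCS)]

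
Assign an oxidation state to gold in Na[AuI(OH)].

1 sodium outside the brackets (+1 each) → the complex ion is 1−.
Ligand charges: 1×OH = -1; 1×I = -1; sum -2.
Au + (-2) = 1− ⇒ Au is +1.

+1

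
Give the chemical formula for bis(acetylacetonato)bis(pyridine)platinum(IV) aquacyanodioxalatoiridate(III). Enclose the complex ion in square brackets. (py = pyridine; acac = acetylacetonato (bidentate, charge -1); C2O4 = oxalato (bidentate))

Cation [Pt…]: ligand charges -2, Pt(IV) ⇒ ion charge 2+.
Anion [Ir…]: ligand charges -5, Ir(III) ⇒ ion charge 2−.
One 2+ cation balances one 2− anion.

[Pt(acac)2(py)2][Ir(C2O4)2(CN)(H2O)]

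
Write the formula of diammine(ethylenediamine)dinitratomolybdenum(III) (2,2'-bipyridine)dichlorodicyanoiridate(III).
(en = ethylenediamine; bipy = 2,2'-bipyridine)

[Mo(en)(NH3)2(NO3)2][Ir(bipy)Cl2(CN)2]

Cation [Mo…]: ligand charges -2, Mo(III) ⇒ ion charge 1+.
Anion [Ir…]: ligand charges -4, Ir(III) ⇒ ion charge 1−.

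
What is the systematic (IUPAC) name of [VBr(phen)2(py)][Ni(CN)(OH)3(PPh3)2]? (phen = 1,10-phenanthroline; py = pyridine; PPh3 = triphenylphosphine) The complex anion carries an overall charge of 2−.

The complex anion is given as 2−; its ligand charges sum to -4, so Ni = +2.
A 1:1 salt means the cation carries the equal and opposite charge, 2+.
Cation: ligand charges sum to -1; for the ion to be 2+, V = +3.

bromobis(1,10-phenanthroline)(pyridine)vanadium(III) cyanotrihydroxobis(triphenylphosphine)nickelate(II)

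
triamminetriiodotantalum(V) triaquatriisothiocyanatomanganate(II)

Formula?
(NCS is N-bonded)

Cation [Ta…]: ligand charges -3, Ta(V) ⇒ ion charge 2+.
Anion [Mn…]: ligand charges -3, Mn(II) ⇒ ion charge 1−.
One 2+ cation requires 2 of the 1− anion.

[TaI3(NH3)3][Mn(H2O)3(NCS)3]2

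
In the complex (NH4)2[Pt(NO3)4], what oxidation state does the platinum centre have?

+2

2 ammonium outside the brackets (+1 each) → the complex ion is 2−.
Ligand charges: 4×NO3 = -4; sum -4.
Pt + (-4) = 2− ⇒ Pt is +2.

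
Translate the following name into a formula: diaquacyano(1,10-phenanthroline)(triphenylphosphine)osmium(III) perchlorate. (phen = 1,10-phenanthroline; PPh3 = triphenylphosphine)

[Os(CN)(H2O)2(phen)(PPh3)](ClO4)2

Ligands: 1 1,10-phenanthroline (phen, neutral), 2 aqua (H2O, neutral), 1 cyano (CN, -1), 1 triphenylphosphine (PPh3, neutral). Ligand charge sum = -1.
With Os in oxidation state +3, the complex ion is [Os...]^2+.
Charge balance with perchlorate (-1) requires 1 complex ion per 2 perchlorate.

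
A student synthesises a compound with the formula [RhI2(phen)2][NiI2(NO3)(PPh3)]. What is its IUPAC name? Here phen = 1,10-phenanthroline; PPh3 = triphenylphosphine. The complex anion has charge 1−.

diiodobis(1,10-phenanthroline)rhodium(III) diiodonitrato(triphenylphosphine)nickelate(II)

Both ions are complex: the cation is named first with the plain metal name, the anion second with the -ate form; each ion's ligands are alphabetised independently.
The complex anion is given as 1−; its ligand charges sum to -3, so Ni = +2.
A 1:1 salt means the cation carries the equal and opposite charge, 1+.
Cation: ligand charges sum to -2; for the ion to be 1+, Rh = +3.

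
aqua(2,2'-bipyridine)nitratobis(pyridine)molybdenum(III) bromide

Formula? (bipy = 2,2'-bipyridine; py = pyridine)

[Mo(bipy)(H2O)(NO3)(py)2]Br2

Ligands: 1 2,2'-bipyridine (bipy, neutral), 2 pyridine (py, neutral), 1 nitrato (NO3, -1), 1 aqua (H2O, neutral). Ligand charge sum = -1.
With Mo in oxidation state +3, the complex ion is [Mo...]^2+.
Charge balance with bromide (-1) requires 1 complex ion per 2 bromide.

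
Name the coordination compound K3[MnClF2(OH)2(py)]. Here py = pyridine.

The 3 potassium counter-ions carry a total charge of +3, so each complex ion is 3−.
Ligand charges: 1×pyridine (neutral), 2×fluoro (-1 each), 1×chloro (-1 each), 2×hydroxo (-1 each); total -5. So Mn + (-5) = 3−, giving Mn = +2.
Ligands are named alphabetically: chloro before fluoro before hydroxo before pyridine.
The complex ion is anionic, so manganese takes the -ate form manganate(II).

potassium chlorodifluorodihydroxo(pyridine)manganate(II)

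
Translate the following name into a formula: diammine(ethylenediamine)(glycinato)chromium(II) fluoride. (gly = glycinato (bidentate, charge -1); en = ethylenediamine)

[Cr(en)(gly)(NH3)2]F

Ligands: 2 ammine (NH3, neutral), 1 glycinato (gly, -1), 1 ethylenediamine (en, neutral). Ligand charge sum = -1.
With Cr in oxidation state +2, the complex ion is [Cr...]^1+.
Charge balance with fluoride (-1) requires 1 complex ion per 1 fluoride.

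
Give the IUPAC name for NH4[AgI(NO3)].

The 1 ammonium counter-ion carries a total charge of +1, so each complex ion is 1−.
Ligand charges: 1×iodo (-1 each), 1×nitrato (-1 each); total -2. So Ag + (-2) = 1−, giving Ag = +1.
The complex ion is anionic, so silver takes the -ate form argentate(I).

ammonium iodonitratoargentate(I)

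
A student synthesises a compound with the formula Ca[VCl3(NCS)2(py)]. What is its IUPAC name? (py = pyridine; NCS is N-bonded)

The 1 calcium counter-ion carries a total charge of +2, so each complex ion is 2−.
Ligand charges: 1×pyridine (neutral), 3×chloro (-1 each), 2×isothiocyanato (-1 each); total -5. So V + (-5) = 2−, giving V = +3.
The complex ion is anionic, so vanadium takes the -ate form vanadate(III).

calcium trichlorodiisothiocyanato(pyridine)vanadate(III)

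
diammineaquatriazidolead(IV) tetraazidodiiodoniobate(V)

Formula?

[Pb(H2O)(N3)3(NH3)2][NbI2(N3)4]

Cation [Pb…]: ligand charges -3, Pb(IV) ⇒ ion charge 1+.
Anion [Nb…]: ligand charges -6, Nb(V) ⇒ ion charge 1−.
One 1+ cation balances one 1− anion.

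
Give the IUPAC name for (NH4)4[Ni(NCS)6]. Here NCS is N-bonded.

ammonium hexaisothiocyanatonickelate(II)

The 4 ammonium counter-ions carry a total charge of +4, so each complex ion is 4−.
Ligand charges: 6×isothiocyanato (-1 each); total -6. So Ni + (-6) = 4−, giving Ni = +2.
The complex ion is anionic, so nickel takes the -ate form nickelate(II).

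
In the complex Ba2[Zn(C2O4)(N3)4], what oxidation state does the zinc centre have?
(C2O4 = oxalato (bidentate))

2 barium outside the brackets (+2 each) → the complex ion is 4−.
Ligand charges: 4×N3 = -4; 1×C2O4 = -2; sum -6.
Zn + (-6) = 4− ⇒ Zn is +2.

+2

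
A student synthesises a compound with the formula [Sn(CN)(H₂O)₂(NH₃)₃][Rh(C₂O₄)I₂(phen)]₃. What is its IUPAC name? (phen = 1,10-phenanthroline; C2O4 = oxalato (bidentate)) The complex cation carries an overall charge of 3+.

triamminediaquacyanotin(IV) diiodooxalato(1,10-phenanthroline)rhodate(III)

Both ions are complex: the cation is named first with the plain metal name, the anion second with the -ate form; each ion's ligands are alphabetised independently.
The complex cation is given as 3+; its ligand charges sum to -1, so Sn = +4.
With 3 anions per cation, each anion must be 3/3 = 1−.
Anion: ligand charges sum to -4; for the ion to be 1−, Rh = +3.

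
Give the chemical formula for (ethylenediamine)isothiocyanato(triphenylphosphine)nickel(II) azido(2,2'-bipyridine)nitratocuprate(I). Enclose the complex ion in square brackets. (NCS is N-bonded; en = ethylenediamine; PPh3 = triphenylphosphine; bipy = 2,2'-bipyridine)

[Ni(en)(NCS)(PPh3)][Cu(bipy)(N3)(NO3)]

Cation [Ni…]: ligand charges -1, Ni(II) ⇒ ion charge 1+.
Anion [Cu…]: ligand charges -2, Cu(I) ⇒ ion charge 1−.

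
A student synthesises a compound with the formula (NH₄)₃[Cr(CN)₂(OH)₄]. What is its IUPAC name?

The 3 ammonium counter-ions carry a total charge of +3, so each complex ion is 3−.
Ligand charges: 4×hydroxo (-1 each), 2×cyano (-1 each); total -6. So Cr + (-6) = 3−, giving Cr = +3.
Ligands are named alphabetically: cyano before hydroxo.
The complex ion is anionic, so chromium takes the -ate form chromate(III).

ammonium dicyanotetrahydroxochromate(III)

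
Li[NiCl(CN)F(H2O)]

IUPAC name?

lithium aquachlorocyanofluoronickelate(II)

The 1 lithium counter-ion carries a total charge of +1, so each complex ion is 1−.
Ligand charges: 1×chloro (-1 each), 1×cyano (-1 each), 1×aqua (neutral), 1×fluoro (-1 each); total -3. So Ni + (-3) = 1−, giving Ni = +2.
Ligands are named alphabetically: aqua before chloro before cyano before fluoro.
The complex ion is anionic, so nickel takes the -ate form nickelate(II).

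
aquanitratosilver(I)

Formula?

Ligands: 1 aqua (H2O, neutral), 1 nitrato (NO3, -1). Ligand charge sum = -1.
With Ag in oxidation state +1, the complex ion is [Ag...].

[Ag(H2O)(NO3)]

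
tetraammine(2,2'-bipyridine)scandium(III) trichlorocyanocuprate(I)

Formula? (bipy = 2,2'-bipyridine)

Cation [Sc…]: ligand charges 0, Sc(III) ⇒ ion charge 3+.
Anion [Cu…]: ligand charges -4, Cu(I) ⇒ ion charge 3−.
One 3+ cation balances one 3− anion.

[Sc(bipy)(NH3)4][CuCl3(CN)]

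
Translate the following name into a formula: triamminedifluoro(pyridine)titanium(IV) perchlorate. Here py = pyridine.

[TiF2(NH3)3(py)](ClO4)2

Ligands: 1 pyridine (py, neutral), 3 ammine (NH3, neutral), 2 fluoro (F, -1). Ligand charge sum = -2.
With Ti in oxidation state +4, the complex ion is [Ti...]^2+.
Charge balance with perchlorate (-1) requires 1 complex ion per 2 perchlorate.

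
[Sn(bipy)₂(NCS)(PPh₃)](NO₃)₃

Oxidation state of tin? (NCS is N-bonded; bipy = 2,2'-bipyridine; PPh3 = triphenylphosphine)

+4

3 nitrate outside the brackets (-1 each) → the complex ion is 3+.
Ligand charges: 1×NCS = -1; 2×bipy neutral; 1×PPh3 neutral; sum -1.
Sn + (-1) = 3+ ⇒ Sn is +4.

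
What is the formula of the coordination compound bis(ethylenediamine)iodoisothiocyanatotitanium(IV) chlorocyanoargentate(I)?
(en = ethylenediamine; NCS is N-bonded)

[Ti(en)2I(NCS)][AgCl(CN)]2

Cation [Ti…]: ligand charges -2, Ti(IV) ⇒ ion charge 2+.
Anion [Ag…]: ligand charges -2, Ag(I) ⇒ ion charge 1−.
One 2+ cation requires 2 of the 1− anion.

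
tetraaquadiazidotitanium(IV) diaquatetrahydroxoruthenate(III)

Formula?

[Ti(H2O)4(N3)2][Ru(H2O)2(OH)4]2

Cation [Ti…]: ligand charges -2, Ti(IV) ⇒ ion charge 2+.
Anion [Ru…]: ligand charges -4, Ru(III) ⇒ ion charge 1−.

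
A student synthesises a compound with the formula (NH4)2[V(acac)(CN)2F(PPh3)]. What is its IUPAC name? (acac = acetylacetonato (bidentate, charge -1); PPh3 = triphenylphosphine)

ammonium (acetylacetonato)dicyanofluoro(triphenylphosphine)vanadate(II)

The 2 ammonium counter-ions carry a total charge of +2, so each complex ion is 2−.
Ligand charges: 1×acetylacetonato (-1 each), 1×fluoro (-1 each), 1×triphenylphosphine (neutral), 2×cyano (-1 each); total -4. So V + (-4) = 2−, giving V = +2.
The complex ion is anionic, so vanadium takes the -ate form vanadate(II).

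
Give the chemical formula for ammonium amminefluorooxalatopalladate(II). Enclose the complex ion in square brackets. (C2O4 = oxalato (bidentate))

NH4[Pd(C2O4)F(NH3)]

Ligands: 1 oxalato (C2O4, -2), 1 ammine (NH3, neutral), 1 fluoro (F, -1). Ligand charge sum = -3.
Charge balance with ammonium (+1) requires 1 complex ion per 1 ammonium.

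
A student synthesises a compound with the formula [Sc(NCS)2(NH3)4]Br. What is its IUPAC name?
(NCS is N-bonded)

The 1 bromide counter-ion carries a total charge of -1, so each complex ion is 1+.
Ligand charges: 2×isothiocyanato (-1 each), 4×ammine (neutral); total -2. So Sc + (-2) = 1+, giving Sc = +3.
Ligands are named alphabetically: ammine before isothiocyanato.

tetraamminediisothiocyanatoscandium(III) bromide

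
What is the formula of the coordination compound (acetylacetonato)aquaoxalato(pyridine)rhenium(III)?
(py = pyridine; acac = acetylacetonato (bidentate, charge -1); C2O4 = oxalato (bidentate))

[Re(acac)(C2O4)(H2O)(py)]

Ligands: 1 pyridine (py, neutral), 1 aqua (H2O, neutral), 1 acetylacetonato (acac, -1), 1 oxalato (C2O4, -2). Ligand charge sum = -3.
With Re in oxidation state +3, the complex ion is [Re...].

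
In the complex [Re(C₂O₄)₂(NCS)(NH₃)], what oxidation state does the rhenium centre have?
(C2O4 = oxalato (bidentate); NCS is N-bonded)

+5

No counter-ion: the bracketed complex is neutral.
Ligand charges: 2×C2O4 = -4; 1×NCS = -1; 1×NH3 neutral; sum -5.
Re + (-5) = 0 ⇒ Re is +5.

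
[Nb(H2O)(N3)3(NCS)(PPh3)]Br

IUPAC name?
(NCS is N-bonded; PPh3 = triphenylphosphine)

aquatriazidoisothiocyanato(triphenylphosphine)niobium(V) bromide

The 1 bromide counter-ion carries a total charge of -1, so each complex ion is 1+.
Ligand charges: 1×isothiocyanato (-1 each), 3×azido (-1 each), 1×triphenylphosphine (neutral), 1×aqua (neutral); total -4. So Nb + (-4) = 1+, giving Nb = +5.
Ligands are named alphabetically: aqua before azido before isothiocyanato before triphenylphosphine.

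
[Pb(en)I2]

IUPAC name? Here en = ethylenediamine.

There is no counter-ion, so the complex is neutral overall.
Ligand charges: 1×ethylenediamine (neutral), 2×iodo (-1 each); total -2. So Pb + (-2) = 0, giving Pb = +2.
Ligands are named alphabetically: ethylenediamine before iodo.

(ethylenediamine)diiodolead(II)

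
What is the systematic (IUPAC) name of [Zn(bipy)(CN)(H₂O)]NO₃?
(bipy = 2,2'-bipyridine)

aqua(2,2'-bipyridine)cyanozinc(II) nitrate

The 1 nitrate counter-ion carries a total charge of -1, so each complex ion is 1+.
Ligand charges: 1×2,2'-bipyridine (neutral), 1×cyano (-1 each), 1×aqua (neutral); total -1. So Zn + (-1) = 1+, giving Zn = +2.
Ligands are named alphabetically: aqua before bipyridine before cyano.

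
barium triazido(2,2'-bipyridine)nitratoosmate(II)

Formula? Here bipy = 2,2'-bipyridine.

Ligands: 1 nitrato (NO3, -1), 3 azido (N3, -1), 1 2,2'-bipyridine (bipy, neutral). Ligand charge sum = -4.
With Os in oxidation state +2, the complex ion is [Os...]^2−.
Charge balance with barium (+2) requires 1 complex ion per 1 barium.

Ba[Os(bipy)(N3)3(NO3)]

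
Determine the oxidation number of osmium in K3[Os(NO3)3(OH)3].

+3

3 potassium outside the brackets (+1 each) → the complex ion is 3−.
Ligand charges: 3×OH = -3; 3×NO3 = -3; sum -6.
Os + (-6) = 3− ⇒ Os is +3.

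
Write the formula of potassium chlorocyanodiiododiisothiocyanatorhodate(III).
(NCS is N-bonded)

K3[RhCl(CN)I2(NCS)2]

Ligands: 1 chloro (Cl, -1), 2 isothiocyanato (NCS, -1), 2 iodo (I, -1), 1 cyano (CN, -1). Ligand charge sum = -6.
With Rh in oxidation state +3, the complex ion is [Rh...]^3−.
Charge balance with potassium (+1) requires 1 complex ion per 3 potassium.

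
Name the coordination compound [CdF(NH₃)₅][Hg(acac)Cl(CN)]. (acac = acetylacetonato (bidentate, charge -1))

pentaamminefluorocadmium(II) (acetylacetonato)chlorocyanomercurate(II)

Cadmium is always +2 in its complexes; the cation's ligand charges sum to -1, so the complex cation is 1+.
A 1:1 salt means the anion carries the equal and opposite charge, 1−.
Anion: ligand charges sum to -3; for the ion to be 1−, Hg = +2.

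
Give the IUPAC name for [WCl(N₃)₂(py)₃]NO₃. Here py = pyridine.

The 1 nitrate counter-ion carries a total charge of -1, so each complex ion is 1+.
Ligand charges: 2×azido (-1 each), 1×chloro (-1 each), 3×pyridine (neutral); total -3. So W + (-3) = 1+, giving W = +4.
Ligands are named alphabetically: azido before chloro before pyridine.

diazidochlorotris(pyridine)tungsten(IV) nitrate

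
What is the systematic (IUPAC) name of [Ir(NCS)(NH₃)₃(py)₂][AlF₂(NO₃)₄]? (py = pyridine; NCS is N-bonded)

triammineisothiocyanatobis(pyridine)iridium(IV) difluorotetranitratoaluminate(III)

Both ions are complex: the cation is named first with the plain metal name, the anion second with the -ate form; each ion's ligands are alphabetised independently.
Aluminium is always +3 in its complexes; the anion's ligand charges sum to -6, so the complex anion is 3−.
A 1:1 salt means the cation carries the equal and opposite charge, 3+.
Cation: ligand charges sum to -1; for the ion to be 3+, Ir = +4.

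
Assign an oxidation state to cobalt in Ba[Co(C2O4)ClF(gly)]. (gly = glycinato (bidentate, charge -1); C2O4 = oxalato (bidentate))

+3

1 barium outside the brackets (+2 each) → the complex ion is 2−.
Ligand charges: 1×gly = -1; 1×F = -1; 1×C2O4 = -2; 1×Cl = -1; sum -5.
Co + (-5) = 2− ⇒ Co is +3.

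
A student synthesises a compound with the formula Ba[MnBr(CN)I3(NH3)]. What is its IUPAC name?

barium amminebromocyanotriiodomanganate(III)

The 1 barium counter-ion carries a total charge of +2, so each complex ion is 2−.
Ligand charges: 1×cyano (-1 each), 3×iodo (-1 each), 1×bromo (-1 each), 1×ammine (neutral); total -5. So Mn + (-5) = 2−, giving Mn = +3.
The complex ion is anionic, so manganese takes the -ate form manganate(III).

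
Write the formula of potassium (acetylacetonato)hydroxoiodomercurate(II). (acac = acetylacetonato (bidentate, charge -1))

Ligands: 1 hydroxo (OH, -1), 1 iodo (I, -1), 1 acetylacetonato (acac, -1). Ligand charge sum = -3.
Charge balance with potassium (+1) requires 1 complex ion per 1 potassium.

K[Hg(acac)I(OH)]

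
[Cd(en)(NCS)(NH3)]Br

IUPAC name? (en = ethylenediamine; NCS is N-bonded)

ammine(ethylenediamine)isothiocyanatocadmium(II) bromide

The 1 bromide counter-ion carries a total charge of -1, so each complex ion is 1+.
Ligand charges: 1×ammine (neutral), 1×ethylenediamine (neutral), 1×isothiocyanato (-1 each); total -1. So Cd + (-1) = 1+, giving Cd = +2.
Ligands are named alphabetically: ammine before ethylenediamine before isothiocyanato.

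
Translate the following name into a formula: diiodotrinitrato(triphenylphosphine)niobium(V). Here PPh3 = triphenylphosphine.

[NbI2(NO3)3(PPh3)]

Ligands: 2 iodo (I, -1), 1 triphenylphosphine (PPh3, neutral), 3 nitrato (NO3, -1). Ligand charge sum = -5.
With Nb in oxidation state +5, the complex ion is [Nb...].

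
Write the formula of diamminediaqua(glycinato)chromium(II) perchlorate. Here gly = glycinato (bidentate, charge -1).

Ligands: 2 ammine (NH3, neutral), 2 aqua (H2O, neutral), 1 glycinato (gly, -1). Ligand charge sum = -1.
With Cr in oxidation state +2, the complex ion is [Cr...]^1+.
Charge balance with perchlorate (-1) requires 1 complex ion per 1 perchlorate.

[Cr(gly)(H2O)2(NH3)2]ClO4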